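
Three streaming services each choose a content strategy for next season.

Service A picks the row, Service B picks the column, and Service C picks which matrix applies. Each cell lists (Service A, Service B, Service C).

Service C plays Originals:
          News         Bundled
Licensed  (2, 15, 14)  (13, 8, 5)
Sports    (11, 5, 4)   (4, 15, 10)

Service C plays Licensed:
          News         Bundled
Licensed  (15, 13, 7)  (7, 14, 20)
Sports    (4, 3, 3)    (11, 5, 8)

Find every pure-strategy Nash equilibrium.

(Licensed, News, Originals): Service A can switch to Sports (2 → 11). Not NE.
(Licensed, News, Licensed): Service B can switch to Bundled (13 → 14). Not NE.
(Licensed, Bundled, Originals): Service B can switch to News (8 → 15). Not NE.
(Licensed, Bundled, Licensed): Service A can switch to Sports (7 → 11). Not NE.
(Sports, News, Originals): Service B can switch to Bundled (5 → 15). Not NE.
(Sports, News, Licensed): Service A can switch to Licensed (4 → 15). Not NE.
(Sports, Bundled, Originals): Service A can switch to Licensed (4 → 13). Not NE.
(Sports, Bundled, Licensed): Service C can switch to Originals (8 → 10). Not NE.

No pure-strategy Nash equilibrium.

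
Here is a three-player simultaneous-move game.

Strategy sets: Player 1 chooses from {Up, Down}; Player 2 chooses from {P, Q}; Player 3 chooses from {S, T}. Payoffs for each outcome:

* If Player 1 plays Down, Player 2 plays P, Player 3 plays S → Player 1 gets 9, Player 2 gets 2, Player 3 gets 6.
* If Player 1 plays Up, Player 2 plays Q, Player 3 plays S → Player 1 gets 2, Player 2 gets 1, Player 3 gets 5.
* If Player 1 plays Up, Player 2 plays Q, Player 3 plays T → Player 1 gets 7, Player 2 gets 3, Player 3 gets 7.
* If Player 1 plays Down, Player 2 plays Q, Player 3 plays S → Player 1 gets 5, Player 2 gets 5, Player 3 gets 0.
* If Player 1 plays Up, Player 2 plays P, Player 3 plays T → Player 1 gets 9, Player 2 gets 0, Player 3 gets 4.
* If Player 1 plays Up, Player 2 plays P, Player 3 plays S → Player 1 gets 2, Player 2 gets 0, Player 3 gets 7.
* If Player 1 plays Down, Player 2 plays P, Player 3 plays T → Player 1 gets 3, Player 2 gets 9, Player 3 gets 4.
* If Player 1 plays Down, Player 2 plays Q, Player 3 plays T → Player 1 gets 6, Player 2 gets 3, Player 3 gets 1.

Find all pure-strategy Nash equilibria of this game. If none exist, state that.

Pure NE: (Up, Q, T)

For each player, find the best response to each opponent profile; mutual best responses are the pure NE.
Player 1 against (P, S): payoffs 2, 9 → best response Down.
Player 1 against (P, T): payoffs 9, 3 → best response Up.
Player 1 against (Q, S): payoffs 2, 5 → best response Down.
Player 1 against (Q, T): payoffs 7, 6 → best response Up.
Player 2 against (Up, S): payoffs 0, 1 → best response Q.
Player 2 against (Up, T): payoffs 0, 3 → best response Q.
Player 2 against (Down, S): payoffs 2, 5 → best response Q.
Player 2 against (Down, T): payoffs 9, 3 → best response P.
Player 3 against (Up, P): payoffs 7, 4 → best response S.
Player 3 against (Up, Q): payoffs 5, 7 → best response T.
Player 3 against (Down, P): payoffs 6, 4 → best response S.
Player 3 against (Down, Q): payoffs 0, 1 → best response T.
Mutual best responses: (Up, Q, T).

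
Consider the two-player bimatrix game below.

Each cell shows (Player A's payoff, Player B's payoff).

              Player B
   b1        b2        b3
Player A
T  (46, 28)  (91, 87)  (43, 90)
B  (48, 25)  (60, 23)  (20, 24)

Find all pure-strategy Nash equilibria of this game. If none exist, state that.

Pure-strategy Nash equilibria: (T, b3), (B, b1)

Player A against b1: payoffs 46, 48 → best response B.
Player A against b2: payoffs 91, 60 → best response T.
Player A against b3: payoffs 43, 20 → best response T.
Player B against T: payoffs 28, 87, 90 → best response b3.
Player B against B: payoffs 25, 23, 24 → best response b1.
Mutual best responses: (T, b3); (B, b1).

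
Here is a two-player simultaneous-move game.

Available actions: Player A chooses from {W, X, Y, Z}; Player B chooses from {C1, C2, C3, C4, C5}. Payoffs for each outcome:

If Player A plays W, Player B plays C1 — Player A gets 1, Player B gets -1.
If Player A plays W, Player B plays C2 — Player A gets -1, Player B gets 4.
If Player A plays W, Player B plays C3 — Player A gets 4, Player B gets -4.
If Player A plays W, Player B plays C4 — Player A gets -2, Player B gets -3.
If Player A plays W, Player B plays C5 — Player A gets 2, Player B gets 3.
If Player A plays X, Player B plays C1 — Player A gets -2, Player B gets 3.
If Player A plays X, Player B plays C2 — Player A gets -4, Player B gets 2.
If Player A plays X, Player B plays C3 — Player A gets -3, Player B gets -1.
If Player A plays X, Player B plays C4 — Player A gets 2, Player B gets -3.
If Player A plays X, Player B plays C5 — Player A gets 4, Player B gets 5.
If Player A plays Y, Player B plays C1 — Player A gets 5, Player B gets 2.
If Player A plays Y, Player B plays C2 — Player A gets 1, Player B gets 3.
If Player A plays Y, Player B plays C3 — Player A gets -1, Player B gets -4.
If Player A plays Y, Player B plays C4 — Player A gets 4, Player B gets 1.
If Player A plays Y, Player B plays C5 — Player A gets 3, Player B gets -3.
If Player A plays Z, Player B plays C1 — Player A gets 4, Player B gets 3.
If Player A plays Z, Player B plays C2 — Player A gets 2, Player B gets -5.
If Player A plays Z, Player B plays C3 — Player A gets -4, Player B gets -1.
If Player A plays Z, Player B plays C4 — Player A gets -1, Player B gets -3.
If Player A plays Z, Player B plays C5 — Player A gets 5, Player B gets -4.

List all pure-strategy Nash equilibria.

For each player, find the best response to each opponent profile; mutual best responses are the pure NE.
Player A against C1: payoffs 1, -2, 5, 4 → best response Y.
Player A against C2: payoffs -1, -4, 1, 2 → best response Z.
Player A against C3: payoffs 4, -3, -1, -4 → best response W.
Player A against C4: payoffs -2, 2, 4, -1 → best response Y.
Player A against C5: payoffs 2, 4, 3, 5 → best response Z.
Player B against W: payoffs -1, 4, -4, -3, 3 → best response C2.
Player B against X: payoffs 3, 2, -1, -3, 5 → best response C5.
Player B against Y: payoffs 2, 3, -4, 1, -3 → best response C2.
Player B against Z: payoffs 3, -5, -1, -3, -4 → best response C1.
No profile is a mutual best response for all players.

This game has no pure Nash equilibrium.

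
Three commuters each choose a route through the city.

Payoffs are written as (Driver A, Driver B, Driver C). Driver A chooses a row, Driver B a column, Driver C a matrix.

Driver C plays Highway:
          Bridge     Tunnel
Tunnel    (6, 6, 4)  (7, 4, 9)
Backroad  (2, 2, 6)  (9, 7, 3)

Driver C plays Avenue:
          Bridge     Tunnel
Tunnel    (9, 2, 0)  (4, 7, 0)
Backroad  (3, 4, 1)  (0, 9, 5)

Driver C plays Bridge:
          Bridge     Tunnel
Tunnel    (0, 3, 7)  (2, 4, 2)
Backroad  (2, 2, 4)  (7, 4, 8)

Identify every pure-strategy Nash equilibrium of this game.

For each player, find the best response to each opponent profile; mutual best responses are the pure NE.
Driver A against (Bridge, Highway): payoffs 6, 2 → best response Tunnel.
Driver A against (Bridge, Avenue): payoffs 9, 3 → best response Tunnel.
Driver A against (Bridge, Bridge): payoffs 0, 2 → best response Backroad.
Driver A against (Tunnel, Highway): payoffs 7, 9 → best response Backroad.
Driver A against (Tunnel, Avenue): payoffs 4, 0 → best response Tunnel.
Driver A against (Tunnel, Bridge): payoffs 2, 7 → best response Backroad.
Driver B against (Tunnel, Highway): payoffs 6, 4 → best response Bridge.
Driver B against (Tunnel, Avenue): payoffs 2, 7 → best response Tunnel.
Driver B against (Tunnel, Bridge): payoffs 3, 4 → best response Tunnel.
Driver B against (Backroad, Highway): payoffs 2, 7 → best response Tunnel.
Driver B against (Backroad, Avenue): payoffs 4, 9 → best response Tunnel.
Driver B against (Backroad, Bridge): payoffs 2, 4 → best response Tunnel.
Driver C against (Tunnel, Bridge): payoffs 4, 0, 7 → best response Bridge.
Driver C against (Tunnel, Tunnel): payoffs 9, 0, 2 → best response Highway.
Driver C against (Backroad, Bridge): payoffs 6, 1, 4 → best response Highway.
Driver C against (Backroad, Tunnel): payoffs 3, 5, 8 → best response Bridge.
Mutual best responses: (Backroad, Tunnel, Bridge).

Pure NE: (Backroad, Tunnel, Bridge)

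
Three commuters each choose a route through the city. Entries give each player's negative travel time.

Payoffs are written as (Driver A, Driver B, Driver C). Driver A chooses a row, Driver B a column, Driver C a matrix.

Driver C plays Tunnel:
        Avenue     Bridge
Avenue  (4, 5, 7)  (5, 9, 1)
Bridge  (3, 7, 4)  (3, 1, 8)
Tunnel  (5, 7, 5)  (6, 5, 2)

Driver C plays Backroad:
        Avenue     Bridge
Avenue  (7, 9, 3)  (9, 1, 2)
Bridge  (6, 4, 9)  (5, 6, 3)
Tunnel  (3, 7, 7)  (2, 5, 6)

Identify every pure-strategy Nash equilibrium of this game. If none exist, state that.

none

Driver A against (Avenue, Tunnel): payoffs 4, 3, 5 → best response Tunnel.
Driver A against (Avenue, Backroad): payoffs 7, 6, 3 → best response Avenue.
Driver A against (Bridge, Tunnel): payoffs 5, 3, 6 → best response Tunnel.
Driver A against (Bridge, Backroad): payoffs 9, 5, 2 → best response Avenue.
Driver B against (Avenue, Tunnel): payoffs 5, 9 → best response Bridge.
Driver B against (Avenue, Backroad): payoffs 9, 1 → best response Avenue.
Driver B against (Bridge, Tunnel): payoffs 7, 1 → best response Avenue.
Driver B against (Bridge, Backroad): payoffs 4, 6 → best response Bridge.
Driver B against (Tunnel, Tunnel): payoffs 7, 5 → best response Avenue.
Driver B against (Tunnel, Backroad): payoffs 7, 5 → best response Avenue.
Driver C against (Avenue, Avenue): payoffs 7, 3 → best response Tunnel.
Driver C against (Avenue, Bridge): payoffs 1, 2 → best response Backroad.
Driver C against (Bridge, Avenue): payoffs 4, 9 → best response Backroad.
Driver C against (Bridge, Bridge): payoffs 8, 3 → best response Tunnel.
Driver C against (Tunnel, Avenue): payoffs 5, 7 → best response Backroad.
Driver C against (Tunnel, Bridge): payoffs 2, 6 → best response Backroad.
No profile is a mutual best response for all players.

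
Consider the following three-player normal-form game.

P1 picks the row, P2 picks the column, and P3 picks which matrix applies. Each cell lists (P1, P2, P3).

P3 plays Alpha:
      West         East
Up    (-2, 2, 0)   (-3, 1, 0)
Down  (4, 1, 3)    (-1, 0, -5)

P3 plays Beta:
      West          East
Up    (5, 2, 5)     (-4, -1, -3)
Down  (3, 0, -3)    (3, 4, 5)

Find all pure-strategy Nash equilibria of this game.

(Up, West, Beta); (Down, West, Alpha); (Down, East, Beta)

P1 against (West, Alpha): payoffs -2, 4 → best response Down.
P1 against (West, Beta): payoffs 5, 3 → best response Up.
P1 against (East, Alpha): payoffs -3, -1 → best response Down.
P1 against (East, Beta): payoffs -4, 3 → best response Down.
P2 against (Up, Alpha): payoffs 2, 1 → best response West.
P2 against (Up, Beta): payoffs 2, -1 → best response West.
P2 against (Down, Alpha): payoffs 1, 0 → best response West.
P2 against (Down, Beta): payoffs 0, 4 → best response East.
P3 against (Up, West): payoffs 0, 5 → best response Beta.
P3 against (Up, East): payoffs 0, -3 → best response Alpha.
P3 against (Down, West): payoffs 3, -3 → best response Alpha.
P3 against (Down, East): payoffs -5, 5 → best response Beta.
Mutual best responses: (Up, West, Beta); (Down, West, Alpha); (Down, East, Beta).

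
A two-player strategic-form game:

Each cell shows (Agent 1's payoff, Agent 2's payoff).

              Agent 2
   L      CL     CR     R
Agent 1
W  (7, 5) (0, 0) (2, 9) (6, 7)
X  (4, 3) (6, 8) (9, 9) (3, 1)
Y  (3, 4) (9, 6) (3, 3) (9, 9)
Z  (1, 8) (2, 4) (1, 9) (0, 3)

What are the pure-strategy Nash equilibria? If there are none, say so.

(X, CR) and (Y, R)

(W, L): Agent 2 can switch to CR (5 → 9). Not NE.
(W, CL): Agent 1 can switch to X (0 → 6). Not NE.
(W, CR): Agent 1 can switch to X (2 → 9). Not NE.
(W, R): Agent 1 can switch to Y (6 → 9). Not NE.
(X, L): Agent 1 can switch to W (4 → 7). Not NE.
(X, CL): Agent 1 can switch to Y (6 → 9). Not NE.
(X, CR): Agent 1 gets 9, best alternative 3; Agent 2 gets 9, best alternative 8. No profitable deviation — NE.
(X, R): Agent 1 can switch to W (3 → 6). Not NE.
(Y, L): Agent 1 can switch to W (3 → 7). Not NE.
(Y, R): Agent 1 gets 9, best alternative 6; Agent 2 gets 9, best alternative 6. No profitable deviation — NE.
(The remaining 6 profiles each have a profitable deviation by the same check.)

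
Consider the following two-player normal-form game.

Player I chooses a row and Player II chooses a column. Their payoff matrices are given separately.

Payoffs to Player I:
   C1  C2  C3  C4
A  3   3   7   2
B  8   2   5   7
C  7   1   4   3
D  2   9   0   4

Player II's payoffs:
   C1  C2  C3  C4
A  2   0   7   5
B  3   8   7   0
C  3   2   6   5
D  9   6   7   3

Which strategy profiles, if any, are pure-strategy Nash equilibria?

Mark each player's best response to every combination of opponents' strategies; a profile where every player is best-responding is a pure Nash equilibrium.
Player I against C1: payoffs 3, 8, 7, 2 → best response B.
Player I against C2: payoffs 3, 2, 1, 9 → best response D.
Player I against C3: payoffs 7, 5, 4, 0 → best response A.
Player I against C4: payoffs 2, 7, 3, 4 → best response B.
Player II against A: payoffs 2, 0, 7, 5 → best response C3.
Player II against B: payoffs 3, 8, 7, 0 → best response C2.
Player II against C: payoffs 3, 2, 6, 5 → best response C3.
Player II against D: payoffs 9, 6, 7, 3 → best response C1.
Mutual best responses: (A, C3).

Pure NE: (A, C3)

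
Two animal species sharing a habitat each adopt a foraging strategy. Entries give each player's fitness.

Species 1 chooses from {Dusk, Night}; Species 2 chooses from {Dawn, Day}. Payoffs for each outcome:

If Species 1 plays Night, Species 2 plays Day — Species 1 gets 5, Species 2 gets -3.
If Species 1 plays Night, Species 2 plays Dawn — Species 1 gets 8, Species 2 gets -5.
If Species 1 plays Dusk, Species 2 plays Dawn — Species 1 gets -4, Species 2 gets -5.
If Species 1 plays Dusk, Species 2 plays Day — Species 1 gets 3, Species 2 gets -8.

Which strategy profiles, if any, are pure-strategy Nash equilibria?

Species 1 against Dawn: payoffs -4, 8 → best response Night.
Species 1 against Day: payoffs 3, 5 → best response Night.
Species 2 against Dusk: payoffs -5, -8 → best response Dawn.
Species 2 against Night: payoffs -5, -3 → best response Day.
Mutual best responses: (Night, Day).

(Night, Day)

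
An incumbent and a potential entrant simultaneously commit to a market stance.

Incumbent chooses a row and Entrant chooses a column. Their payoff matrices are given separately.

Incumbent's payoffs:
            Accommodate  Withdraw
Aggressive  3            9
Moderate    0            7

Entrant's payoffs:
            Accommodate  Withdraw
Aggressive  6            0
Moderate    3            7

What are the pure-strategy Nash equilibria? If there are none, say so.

(Aggressive, Accommodate): Incumbent gets 3, best alternative 0; Entrant gets 6, best alternative 0. No profitable deviation — NE.
(Aggressive, Withdraw): Entrant can switch to Accommodate (0 → 6). Not NE.
(Moderate, Accommodate): Incumbent can switch to Aggressive (0 → 3). Not NE.
(Moderate, Withdraw): Incumbent can switch to Aggressive (7 → 9). Not NE.

The unique pure-strategy Nash equilibrium is (Aggressive, Accommodate).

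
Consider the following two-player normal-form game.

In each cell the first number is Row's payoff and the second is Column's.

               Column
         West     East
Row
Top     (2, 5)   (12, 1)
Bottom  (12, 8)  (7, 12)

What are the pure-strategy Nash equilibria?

none

(Top, West): Row can switch to Bottom (2 → 12). Not NE.
(Top, East): Column can switch to West (1 → 5). Not NE.
(Bottom, West): Column can switch to East (8 → 12). Not NE.
(Bottom, East): Row can switch to Top (7 → 12). Not NE.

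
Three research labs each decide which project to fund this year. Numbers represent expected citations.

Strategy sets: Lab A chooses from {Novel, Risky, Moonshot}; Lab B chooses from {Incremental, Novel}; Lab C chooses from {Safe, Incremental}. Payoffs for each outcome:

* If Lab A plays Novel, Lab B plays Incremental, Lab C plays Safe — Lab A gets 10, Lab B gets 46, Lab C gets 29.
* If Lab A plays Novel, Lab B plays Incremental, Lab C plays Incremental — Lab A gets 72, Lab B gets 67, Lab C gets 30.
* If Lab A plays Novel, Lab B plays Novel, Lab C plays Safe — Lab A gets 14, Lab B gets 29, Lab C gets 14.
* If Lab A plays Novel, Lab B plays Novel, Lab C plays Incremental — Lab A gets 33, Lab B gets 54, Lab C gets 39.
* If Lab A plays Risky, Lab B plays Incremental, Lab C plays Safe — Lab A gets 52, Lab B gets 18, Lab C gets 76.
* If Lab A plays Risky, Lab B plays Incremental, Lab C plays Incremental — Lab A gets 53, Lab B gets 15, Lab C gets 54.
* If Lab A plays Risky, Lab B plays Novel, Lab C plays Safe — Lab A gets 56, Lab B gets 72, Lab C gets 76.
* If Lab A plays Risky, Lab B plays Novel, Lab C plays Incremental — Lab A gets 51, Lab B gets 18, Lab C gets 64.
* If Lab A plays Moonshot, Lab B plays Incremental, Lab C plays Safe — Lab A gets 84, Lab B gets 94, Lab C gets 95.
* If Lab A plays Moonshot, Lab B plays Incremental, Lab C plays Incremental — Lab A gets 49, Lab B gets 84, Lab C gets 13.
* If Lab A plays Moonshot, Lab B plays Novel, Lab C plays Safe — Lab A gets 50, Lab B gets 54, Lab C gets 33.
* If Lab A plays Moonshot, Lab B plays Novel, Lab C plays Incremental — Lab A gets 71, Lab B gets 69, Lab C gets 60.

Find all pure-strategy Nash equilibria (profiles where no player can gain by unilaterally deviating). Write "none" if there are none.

Pure-strategy Nash equilibria: (Novel, Incremental, Incremental) and (Risky, Novel, Safe) and (Moonshot, Incremental, Safe)

Lab A against (Incremental, Safe): payoffs 10, 52, 84 → best response Moonshot.
Lab A against (Incremental, Incremental): payoffs 72, 53, 49 → best response Novel.
Lab A against (Novel, Safe): payoffs 14, 56, 50 → best response Risky.
Lab A against (Novel, Incremental): payoffs 33, 51, 71 → best response Moonshot.
Lab B against (Novel, Safe): payoffs 46, 29 → best response Incremental.
Lab B against (Novel, Incremental): payoffs 67, 54 → best response Incremental.
Lab B against (Risky, Safe): payoffs 18, 72 → best response Novel.
Lab B against (Risky, Incremental): payoffs 15, 18 → best response Novel.
Lab B against (Moonshot, Safe): payoffs 94, 54 → best response Incremental.
Lab B against (Moonshot, Incremental): payoffs 84, 69 → best response Incremental.
Lab C against (Novel, Incremental): payoffs 29, 30 → best response Incremental.
Lab C against (Novel, Novel): payoffs 14, 39 → best response Incremental.
Lab C against (Risky, Incremental): payoffs 76, 54 → best response Safe.
Lab C against (Risky, Novel): payoffs 76, 64 → best response Safe.
Lab C against (Moonshot, Incremental): payoffs 95, 13 → best response Safe.
Lab C against (Moonshot, Novel): payoffs 33, 60 → best response Incremental.
Mutual best responses: (Novel, Incremental, Incremental); (Risky, Novel, Safe); (Moonshot, Incremental, Safe).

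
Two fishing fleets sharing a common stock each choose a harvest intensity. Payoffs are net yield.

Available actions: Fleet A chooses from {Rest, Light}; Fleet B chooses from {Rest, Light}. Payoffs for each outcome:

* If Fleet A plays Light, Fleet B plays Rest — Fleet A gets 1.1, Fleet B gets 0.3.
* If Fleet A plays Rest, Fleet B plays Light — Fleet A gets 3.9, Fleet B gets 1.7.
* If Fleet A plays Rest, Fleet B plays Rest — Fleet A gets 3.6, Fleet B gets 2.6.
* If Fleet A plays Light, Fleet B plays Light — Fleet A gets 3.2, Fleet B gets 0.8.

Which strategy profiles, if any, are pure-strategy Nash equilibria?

(Rest, Rest): Fleet A gets 3.6, best alternative 1.1; Fleet B gets 2.6, best alternative 1.7. No profitable deviation — NE.
(Rest, Light): Fleet B can switch to Rest (1.7 → 2.6). Not NE.
(Light, Rest): Fleet A can switch to Rest (1.1 → 3.6). Not NE.
(Light, Light): Fleet A can switch to Rest (3.2 → 3.9). Not NE.

The unique pure-strategy Nash equilibrium is (Rest, Rest).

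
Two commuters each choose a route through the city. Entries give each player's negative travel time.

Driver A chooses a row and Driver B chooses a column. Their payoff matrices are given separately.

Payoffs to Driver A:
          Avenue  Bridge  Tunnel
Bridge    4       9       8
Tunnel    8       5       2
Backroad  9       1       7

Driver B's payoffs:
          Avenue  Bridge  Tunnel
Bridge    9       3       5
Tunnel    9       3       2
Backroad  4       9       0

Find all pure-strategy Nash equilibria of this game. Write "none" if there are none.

Check each profile: it is a Nash equilibrium iff no player can strictly gain by switching unilaterally.
(Bridge, Avenue): Driver A can switch to Tunnel (4 → 8). Not NE.
(Bridge, Bridge): Driver B can switch to Avenue (3 → 9). Not NE.
(Bridge, Tunnel): Driver B can switch to Avenue (5 → 9). Not NE.
(Tunnel, Avenue): Driver A can switch to Backroad (8 → 9). Not NE.
(Tunnel, Bridge): Driver A can switch to Bridge (5 → 9). Not NE.
(Tunnel, Tunnel): Driver A can switch to Bridge (2 → 8). Not NE.
(The remaining 3 profiles each have a profitable deviation by the same check.)

No pure-strategy Nash equilibrium.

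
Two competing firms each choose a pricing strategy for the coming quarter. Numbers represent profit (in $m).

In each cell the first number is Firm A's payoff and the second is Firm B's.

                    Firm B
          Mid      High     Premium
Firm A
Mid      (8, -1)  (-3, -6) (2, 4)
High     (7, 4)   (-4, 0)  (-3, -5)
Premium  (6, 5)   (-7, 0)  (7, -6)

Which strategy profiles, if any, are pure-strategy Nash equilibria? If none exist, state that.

This game has no pure Nash equilibrium.

Mark each player's best response to every combination of opponents' strategies; a profile where every player is best-responding is a pure Nash equilibrium.
Firm A against Mid: payoffs 8, 7, 6 → best response Mid.
Firm A against High: payoffs -3, -4, -7 → best response Mid.
Firm A against Premium: payoffs 2, -3, 7 → best response Premium.
Firm B against Mid: payoffs -1, -6, 4 → best response Premium.
Firm B against High: payoffs 4, 0, -5 → best response Mid.
Firm B against Premium: payoffs 5, 0, -6 → best response Mid.
No profile is a mutual best response for all players.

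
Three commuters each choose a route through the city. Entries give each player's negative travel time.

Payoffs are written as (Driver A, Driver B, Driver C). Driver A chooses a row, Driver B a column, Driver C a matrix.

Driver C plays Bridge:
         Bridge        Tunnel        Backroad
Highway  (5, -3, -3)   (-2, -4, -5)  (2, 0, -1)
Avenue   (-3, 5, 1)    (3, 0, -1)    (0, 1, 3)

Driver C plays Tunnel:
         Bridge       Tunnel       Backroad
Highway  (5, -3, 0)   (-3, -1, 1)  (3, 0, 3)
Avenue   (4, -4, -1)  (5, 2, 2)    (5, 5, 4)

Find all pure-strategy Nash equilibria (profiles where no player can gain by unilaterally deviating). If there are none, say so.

(Highway, Bridge, Bridge): Driver B can switch to Backroad (-3 → 0). Not NE.
(Highway, Bridge, Tunnel): Driver B can switch to Tunnel (-3 → -1). Not NE.
(Highway, Tunnel, Bridge): Driver A can switch to Avenue (-2 → 3). Not NE.
(Highway, Tunnel, Tunnel): Driver A can switch to Avenue (-3 → 5). Not NE.
(Highway, Backroad, Bridge): Driver C can switch to Tunnel (-1 → 3). Not NE.
(Highway, Backroad, Tunnel): Driver A can switch to Avenue (3 → 5). Not NE.
(Avenue, Bridge, Bridge): Driver A can switch to Highway (-3 → 5). Not NE.
(Avenue, Bridge, Tunnel): Driver A can switch to Highway (4 → 5). Not NE.
(Avenue, Tunnel, Bridge): Driver B can switch to Bridge (0 → 5). Not NE.
(Avenue, Tunnel, Tunnel): Driver B can switch to Backroad (2 → 5). Not NE.
(Avenue, Backroad, Tunnel): Driver A gets 5, best alternative 3; Driver B gets 5, best alternative 2; Driver C gets 4, best alternative 3. No profitable deviation — NE.
(The remaining 1 profile has a profitable deviation by the same check.)

(Avenue, Backroad, Tunnel)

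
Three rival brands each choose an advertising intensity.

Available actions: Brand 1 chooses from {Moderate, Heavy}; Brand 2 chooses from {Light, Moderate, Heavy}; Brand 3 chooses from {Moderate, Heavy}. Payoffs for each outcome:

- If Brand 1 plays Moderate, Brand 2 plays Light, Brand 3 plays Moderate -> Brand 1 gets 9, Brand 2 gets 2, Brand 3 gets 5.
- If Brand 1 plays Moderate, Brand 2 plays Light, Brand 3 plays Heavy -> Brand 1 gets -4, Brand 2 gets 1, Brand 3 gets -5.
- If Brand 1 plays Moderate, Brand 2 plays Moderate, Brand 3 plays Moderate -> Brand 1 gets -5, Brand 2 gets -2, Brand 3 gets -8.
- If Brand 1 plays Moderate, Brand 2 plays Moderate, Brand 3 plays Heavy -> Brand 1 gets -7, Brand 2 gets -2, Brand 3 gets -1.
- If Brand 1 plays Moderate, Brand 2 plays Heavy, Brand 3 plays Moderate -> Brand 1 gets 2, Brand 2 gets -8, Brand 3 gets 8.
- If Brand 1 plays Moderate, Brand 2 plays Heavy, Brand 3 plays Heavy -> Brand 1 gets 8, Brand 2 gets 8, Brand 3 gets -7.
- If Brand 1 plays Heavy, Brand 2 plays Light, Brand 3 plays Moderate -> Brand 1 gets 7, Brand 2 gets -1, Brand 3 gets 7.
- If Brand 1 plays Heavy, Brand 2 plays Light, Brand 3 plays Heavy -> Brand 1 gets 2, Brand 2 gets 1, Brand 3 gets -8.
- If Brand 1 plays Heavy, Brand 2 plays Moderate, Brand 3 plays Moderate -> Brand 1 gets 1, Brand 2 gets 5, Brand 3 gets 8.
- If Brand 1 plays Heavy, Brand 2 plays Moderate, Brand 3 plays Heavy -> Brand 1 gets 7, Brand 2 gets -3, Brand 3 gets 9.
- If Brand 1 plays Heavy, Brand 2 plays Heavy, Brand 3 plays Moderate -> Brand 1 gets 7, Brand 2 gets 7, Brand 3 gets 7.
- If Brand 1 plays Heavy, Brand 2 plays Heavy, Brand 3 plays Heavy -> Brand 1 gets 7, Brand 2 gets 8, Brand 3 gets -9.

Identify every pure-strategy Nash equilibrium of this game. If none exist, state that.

For each strategy profile, look for a profitable unilateral deviation.
(Moderate, Light, Moderate): Brand 1 gets 9, best alternative 7; Brand 2 gets 2, best alternative -2; Brand 3 gets 5, best alternative -5. No profitable deviation — NE.
(Moderate, Light, Heavy): Brand 1 can switch to Heavy (-4 → 2). Not NE.
(Moderate, Moderate, Moderate): Brand 1 can switch to Heavy (-5 → 1). Not NE.
(Moderate, Moderate, Heavy): Brand 1 can switch to Heavy (-7 → 7). Not NE.
(Moderate, Heavy, Moderate): Brand 1 can switch to Heavy (2 → 7). Not NE.
(Moderate, Heavy, Heavy): Brand 3 can switch to Moderate (-7 → 8). Not NE.
(Heavy, Light, Moderate): Brand 1 can switch to Moderate (7 → 9). Not NE.
(Heavy, Heavy, Moderate): Brand 1 gets 7, best alternative 2; Brand 2 gets 7, best alternative 5; Brand 3 gets 7, best alternative -9. No profitable deviation — NE.
(The remaining 4 profiles each have a profitable deviation by the same check.)

Pure-strategy Nash equilibria: (Moderate, Light, Moderate) and (Heavy, Heavy, Moderate)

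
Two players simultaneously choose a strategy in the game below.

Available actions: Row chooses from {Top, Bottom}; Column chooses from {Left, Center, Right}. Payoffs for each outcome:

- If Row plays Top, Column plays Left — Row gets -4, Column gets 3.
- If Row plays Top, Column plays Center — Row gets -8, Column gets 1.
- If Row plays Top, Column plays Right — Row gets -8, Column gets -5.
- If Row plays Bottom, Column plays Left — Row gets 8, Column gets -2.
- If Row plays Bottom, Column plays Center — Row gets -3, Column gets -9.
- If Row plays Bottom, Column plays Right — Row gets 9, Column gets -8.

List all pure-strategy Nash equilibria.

Row against Left: payoffs -4, 8 → best response Bottom.
Row against Center: payoffs -8, -3 → best response Bottom.
Row against Right: payoffs -8, 9 → best response Bottom.
Column against Top: payoffs 3, 1, -5 → best response Left.
Column against Bottom: payoffs -2, -9, -8 → best response Left.
Mutual best responses: (Bottom, Left).

Pure NE: (Bottom, Left)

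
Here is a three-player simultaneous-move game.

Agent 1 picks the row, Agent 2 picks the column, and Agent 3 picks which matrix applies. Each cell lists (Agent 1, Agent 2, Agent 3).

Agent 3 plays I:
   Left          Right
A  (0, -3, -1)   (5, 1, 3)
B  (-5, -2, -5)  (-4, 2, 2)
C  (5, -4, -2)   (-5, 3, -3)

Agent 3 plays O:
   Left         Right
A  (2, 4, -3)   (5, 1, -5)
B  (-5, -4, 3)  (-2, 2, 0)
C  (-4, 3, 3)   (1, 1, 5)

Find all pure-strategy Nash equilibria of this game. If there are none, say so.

For each strategy profile, look for a profitable unilateral deviation.
(A, Left, I): Agent 1 can switch to C (0 → 5). Not NE.
(A, Left, O): Agent 3 can switch to I (-3 → -1). Not NE.
(A, Right, I): Agent 1 gets 5, best alternative -4; Agent 2 gets 1, best alternative -3; Agent 3 gets 3, best alternative -5. No profitable deviation — NE.
(A, Right, O): Agent 2 can switch to Left (1 → 4). Not NE.
(B, Left, I): Agent 1 can switch to A (-5 → 0). Not NE.
(B, Left, O): Agent 1 can switch to A (-5 → 2). Not NE.
(B, Right, I): Agent 1 can switch to A (-4 → 5). Not NE.
(B, Right, O): Agent 1 can switch to A (-2 → 5). Not NE.
(C, Left, I): Agent 2 can switch to Right (-4 → 3). Not NE.
(The remaining 3 profiles each have a profitable deviation by the same check.)

Pure NE: (A, Right, I)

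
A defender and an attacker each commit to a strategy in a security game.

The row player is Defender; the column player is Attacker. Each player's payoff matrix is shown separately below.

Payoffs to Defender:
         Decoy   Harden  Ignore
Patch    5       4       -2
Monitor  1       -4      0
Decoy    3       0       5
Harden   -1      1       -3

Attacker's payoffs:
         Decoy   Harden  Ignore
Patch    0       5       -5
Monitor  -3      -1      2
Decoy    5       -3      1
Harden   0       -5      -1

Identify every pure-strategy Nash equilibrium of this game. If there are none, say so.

Pure NE: (Patch, Harden)

Defender against Decoy: payoffs 5, 1, 3, -1 → best response Patch.
Defender against Harden: payoffs 4, -4, 0, 1 → best response Patch.
Defender against Ignore: payoffs -2, 0, 5, -3 → best response Decoy.
Attacker against Patch: payoffs 0, 5, -5 → best response Harden.
Attacker against Monitor: payoffs -3, -1, 2 → best response Ignore.
Attacker against Decoy: payoffs 5, -3, 1 → best response Decoy.
Attacker against Harden: payoffs 0, -5, -1 → best response Decoy.
Mutual best responses: (Patch, Harden).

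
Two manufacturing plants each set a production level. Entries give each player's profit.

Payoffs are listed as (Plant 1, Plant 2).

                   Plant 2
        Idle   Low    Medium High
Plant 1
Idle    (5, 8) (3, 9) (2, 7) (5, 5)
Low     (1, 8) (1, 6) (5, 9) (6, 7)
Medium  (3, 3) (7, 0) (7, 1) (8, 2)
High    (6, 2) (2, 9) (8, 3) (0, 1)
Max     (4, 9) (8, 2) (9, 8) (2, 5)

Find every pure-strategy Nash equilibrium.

Check each profile: it is a Nash equilibrium iff no player can strictly gain by switching unilaterally.
(Idle, Idle): Plant 1 can switch to High (5 → 6). Not NE.
(Idle, Low): Plant 1 can switch to Medium (3 → 7). Not NE.
(Idle, Medium): Plant 1 can switch to Low (2 → 5). Not NE.
(Idle, High): Plant 1 can switch to Low (5 → 6). Not NE.
(Low, Idle): Plant 1 can switch to Idle (1 → 5). Not NE.
(Low, Low): Plant 1 can switch to Idle (1 → 3). Not NE.
(Low, Medium): Plant 1 can switch to Medium (5 → 7). Not NE.
(Low, High): Plant 1 can switch to Medium (6 → 8). Not NE.
(Medium, Idle): Plant 1 can switch to Idle (3 → 5). Not NE.
(Medium, Low): Plant 1 can switch to Max (7 → 8). Not NE.
(Medium, Medium): Plant 1 can switch to High (7 → 8). Not NE.
(Medium, High): Plant 2 can switch to Idle (2 → 3). Not NE.
(The remaining 8 profiles each have a profitable deviation by the same check.)

none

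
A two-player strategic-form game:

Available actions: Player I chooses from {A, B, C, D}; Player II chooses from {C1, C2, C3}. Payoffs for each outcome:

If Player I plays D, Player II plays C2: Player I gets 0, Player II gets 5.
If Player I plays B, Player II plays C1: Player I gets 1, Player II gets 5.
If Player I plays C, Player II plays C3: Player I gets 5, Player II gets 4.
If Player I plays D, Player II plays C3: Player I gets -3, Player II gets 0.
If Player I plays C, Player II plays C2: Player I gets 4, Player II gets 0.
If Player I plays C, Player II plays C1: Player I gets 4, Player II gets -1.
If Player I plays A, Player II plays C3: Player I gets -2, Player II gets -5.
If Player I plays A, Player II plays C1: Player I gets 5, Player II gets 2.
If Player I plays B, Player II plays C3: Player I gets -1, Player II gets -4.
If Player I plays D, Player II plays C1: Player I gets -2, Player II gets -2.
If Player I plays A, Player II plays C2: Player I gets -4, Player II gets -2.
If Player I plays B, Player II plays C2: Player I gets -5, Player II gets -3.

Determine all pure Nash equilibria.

Pure-strategy Nash equilibria: (A, C1); (C, C3)

Check each profile: it is a Nash equilibrium iff no player can strictly gain by switching unilaterally.
(A, C1): Player I gets 5, best alternative 4; Player II gets 2, best alternative -2. No profitable deviation — NE.
(A, C2): Player I can switch to C (-4 → 4). Not NE.
(A, C3): Player I can switch to B (-2 → -1). Not NE.
(B, C1): Player I can switch to A (1 → 5). Not NE.
(B, C2): Player I can switch to A (-5 → -4). Not NE.
(B, C3): Player I can switch to C (-1 → 5). Not NE.
(C, C1): Player I can switch to A (4 → 5). Not NE.
(C, C3): Player I gets 5, best alternative -1; Player II gets 4, best alternative 0. No profitable deviation — NE.
(The remaining 4 profiles each have a profitable deviation by the same check.)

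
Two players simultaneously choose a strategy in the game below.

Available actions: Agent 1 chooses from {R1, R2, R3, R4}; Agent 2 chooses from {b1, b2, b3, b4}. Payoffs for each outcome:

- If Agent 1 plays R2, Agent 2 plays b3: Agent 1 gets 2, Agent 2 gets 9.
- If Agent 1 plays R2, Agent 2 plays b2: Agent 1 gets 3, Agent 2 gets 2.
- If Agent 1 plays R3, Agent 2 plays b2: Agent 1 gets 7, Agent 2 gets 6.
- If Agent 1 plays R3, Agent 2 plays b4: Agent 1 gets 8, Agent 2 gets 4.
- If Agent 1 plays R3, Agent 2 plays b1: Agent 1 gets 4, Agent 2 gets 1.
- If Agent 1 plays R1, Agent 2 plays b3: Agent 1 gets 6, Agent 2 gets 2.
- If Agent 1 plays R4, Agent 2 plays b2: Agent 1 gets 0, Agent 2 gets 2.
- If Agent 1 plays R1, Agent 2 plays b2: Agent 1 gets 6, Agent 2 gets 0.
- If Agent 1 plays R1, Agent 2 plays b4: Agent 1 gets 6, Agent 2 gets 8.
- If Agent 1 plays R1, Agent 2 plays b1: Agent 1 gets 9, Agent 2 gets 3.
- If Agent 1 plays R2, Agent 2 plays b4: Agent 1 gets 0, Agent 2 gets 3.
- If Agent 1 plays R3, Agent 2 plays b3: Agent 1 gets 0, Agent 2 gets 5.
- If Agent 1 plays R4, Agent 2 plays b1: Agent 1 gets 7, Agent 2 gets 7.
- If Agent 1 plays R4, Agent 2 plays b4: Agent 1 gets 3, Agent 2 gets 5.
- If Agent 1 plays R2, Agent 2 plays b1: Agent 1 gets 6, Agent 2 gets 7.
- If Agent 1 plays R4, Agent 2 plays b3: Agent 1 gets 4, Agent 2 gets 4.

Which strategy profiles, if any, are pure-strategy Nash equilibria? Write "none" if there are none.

Pure NE: (R3, b2)

For each player, find the best response to each opponent profile; mutual best responses are the pure NE.
Agent 1 against b1: payoffs 9, 6, 4, 7 → best response R1.
Agent 1 against b2: payoffs 6, 3, 7, 0 → best response R3.
Agent 1 against b3: payoffs 6, 2, 0, 4 → best response R1.
Agent 1 against b4: payoffs 6, 0, 8, 3 → best response R3.
Agent 2 against R1: payoffs 3, 0, 2, 8 → best response b4.
Agent 2 against R2: payoffs 7, 2, 9, 3 → best response b3.
Agent 2 against R3: payoffs 1, 6, 5, 4 → best response b2.
Agent 2 against R4: payoffs 7, 2, 4, 5 → best response b1.
Mutual best responses: (R3, b2).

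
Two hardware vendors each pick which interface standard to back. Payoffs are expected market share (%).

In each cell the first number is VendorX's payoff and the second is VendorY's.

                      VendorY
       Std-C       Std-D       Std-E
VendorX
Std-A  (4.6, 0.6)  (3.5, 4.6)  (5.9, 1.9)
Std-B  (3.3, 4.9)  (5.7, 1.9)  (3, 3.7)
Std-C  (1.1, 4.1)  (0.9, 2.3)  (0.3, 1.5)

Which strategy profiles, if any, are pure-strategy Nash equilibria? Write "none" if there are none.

No pure-strategy Nash equilibrium.

Mark each player's best response to every combination of opponents' strategies; a profile where every player is best-responding is a pure Nash equilibrium.
VendorX against Std-C: payoffs 4.6, 3.3, 1.1 → best response Std-A.
VendorX against Std-D: payoffs 3.5, 5.7, 0.9 → best response Std-B.
VendorX against Std-E: payoffs 5.9, 3, 0.3 → best response Std-A.
VendorY against Std-A: payoffs 0.6, 4.6, 1.9 → best response Std-D.
VendorY against Std-B: payoffs 4.9, 1.9, 3.7 → best response Std-C.
VendorY against Std-C: payoffs 4.1, 2.3, 1.5 → best response Std-C.
No profile is a mutual best response for all players.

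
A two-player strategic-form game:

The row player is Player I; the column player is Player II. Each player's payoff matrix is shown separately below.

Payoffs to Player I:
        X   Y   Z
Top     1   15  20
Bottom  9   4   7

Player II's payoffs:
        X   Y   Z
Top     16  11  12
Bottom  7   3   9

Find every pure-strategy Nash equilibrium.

There is no pure-strategy Nash equilibrium.

For each strategy profile, look for a profitable unilateral deviation.
(Top, X): Player I can switch to Bottom (1 → 9). Not NE.
(Top, Y): Player II can switch to X (11 → 16). Not NE.
(Top, Z): Player II can switch to X (12 → 16). Not NE.
(Bottom, X): Player II can switch to Z (7 → 9). Not NE.
(Bottom, Y): Player I can switch to Top (4 → 15). Not NE.
(Bottom, Z): Player I can switch to Top (7 → 20). Not NE.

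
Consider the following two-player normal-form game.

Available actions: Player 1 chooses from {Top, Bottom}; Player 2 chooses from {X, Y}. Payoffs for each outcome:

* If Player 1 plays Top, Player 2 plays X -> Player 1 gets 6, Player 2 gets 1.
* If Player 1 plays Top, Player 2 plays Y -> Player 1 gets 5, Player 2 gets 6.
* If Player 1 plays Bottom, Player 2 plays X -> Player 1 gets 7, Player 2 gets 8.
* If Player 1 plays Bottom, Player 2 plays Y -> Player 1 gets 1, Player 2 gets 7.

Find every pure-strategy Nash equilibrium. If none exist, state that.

Player 1 against X: payoffs 6, 7 → best response Bottom.
Player 1 against Y: payoffs 5, 1 → best response Top.
Player 2 against Top: payoffs 1, 6 → best response Y.
Player 2 against Bottom: payoffs 8, 7 → best response X.
Mutual best responses: (Top, Y); (Bottom, X).

(Top, Y); (Bottom, X)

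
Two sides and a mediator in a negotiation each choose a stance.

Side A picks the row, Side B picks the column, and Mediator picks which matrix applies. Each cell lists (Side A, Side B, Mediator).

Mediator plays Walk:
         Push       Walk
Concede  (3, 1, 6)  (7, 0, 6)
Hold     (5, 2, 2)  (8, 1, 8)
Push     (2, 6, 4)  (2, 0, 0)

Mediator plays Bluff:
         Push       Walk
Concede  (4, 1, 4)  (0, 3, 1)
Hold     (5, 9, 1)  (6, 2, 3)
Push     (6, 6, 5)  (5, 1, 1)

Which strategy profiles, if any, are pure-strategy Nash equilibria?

(Hold, Push, Walk); (Push, Push, Bluff)

Side A against (Push, Walk): payoffs 3, 5, 2 → best response Hold.
Side A against (Push, Bluff): payoffs 4, 5, 6 → best response Push.
Side A against (Walk, Walk): payoffs 7, 8, 2 → best response Hold.
Side A against (Walk, Bluff): payoffs 0, 6, 5 → best response Hold.
Side B against (Concede, Walk): payoffs 1, 0 → best response Push.
Side B against (Concede, Bluff): payoffs 1, 3 → best response Walk.
Side B against (Hold, Walk): payoffs 2, 1 → best response Push.
Side B against (Hold, Bluff): payoffs 9, 2 → best response Push.
Side B against (Push, Walk): payoffs 6, 0 → best response Push.
Side B against (Push, Bluff): payoffs 6, 1 → best response Push.
Mediator against (Concede, Push): payoffs 6, 4 → best response Walk.
Mediator against (Concede, Walk): payoffs 6, 1 → best response Walk.
Mediator against (Hold, Push): payoffs 2, 1 → best response Walk.
Mediator against (Hold, Walk): payoffs 8, 3 → best response Walk.
Mediator against (Push, Push): payoffs 4, 5 → best response Bluff.
Mediator against (Push, Walk): payoffs 0, 1 → best response Bluff.
Mutual best responses: (Hold, Push, Walk); (Push, Push, Bluff).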